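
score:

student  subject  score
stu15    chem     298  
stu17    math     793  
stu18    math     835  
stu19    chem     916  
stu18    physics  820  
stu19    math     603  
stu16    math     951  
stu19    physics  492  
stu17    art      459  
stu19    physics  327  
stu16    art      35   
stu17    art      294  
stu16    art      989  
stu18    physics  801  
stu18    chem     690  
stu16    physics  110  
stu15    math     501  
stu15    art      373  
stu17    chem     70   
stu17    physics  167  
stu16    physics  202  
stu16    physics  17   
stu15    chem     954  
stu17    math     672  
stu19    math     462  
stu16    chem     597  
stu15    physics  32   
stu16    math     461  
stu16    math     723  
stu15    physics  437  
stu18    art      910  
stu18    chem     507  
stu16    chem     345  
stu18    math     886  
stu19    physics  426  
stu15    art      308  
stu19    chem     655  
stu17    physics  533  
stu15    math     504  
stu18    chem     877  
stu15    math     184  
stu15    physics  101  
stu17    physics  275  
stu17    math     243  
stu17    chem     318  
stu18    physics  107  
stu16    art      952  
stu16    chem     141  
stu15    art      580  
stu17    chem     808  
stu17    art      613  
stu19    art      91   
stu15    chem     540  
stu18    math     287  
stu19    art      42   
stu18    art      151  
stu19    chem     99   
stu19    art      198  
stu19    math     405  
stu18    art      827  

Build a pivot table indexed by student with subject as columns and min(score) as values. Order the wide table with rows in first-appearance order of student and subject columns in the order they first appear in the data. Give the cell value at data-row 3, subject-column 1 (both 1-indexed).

507

With rows in first-appearance order of student, row 3 is student=stu18. subject columns in first-appearance order: chem, math, physics, art; column 1 is chem.
Long rows with student=stu18, subject=chem: min(690, 507, 877) = 507.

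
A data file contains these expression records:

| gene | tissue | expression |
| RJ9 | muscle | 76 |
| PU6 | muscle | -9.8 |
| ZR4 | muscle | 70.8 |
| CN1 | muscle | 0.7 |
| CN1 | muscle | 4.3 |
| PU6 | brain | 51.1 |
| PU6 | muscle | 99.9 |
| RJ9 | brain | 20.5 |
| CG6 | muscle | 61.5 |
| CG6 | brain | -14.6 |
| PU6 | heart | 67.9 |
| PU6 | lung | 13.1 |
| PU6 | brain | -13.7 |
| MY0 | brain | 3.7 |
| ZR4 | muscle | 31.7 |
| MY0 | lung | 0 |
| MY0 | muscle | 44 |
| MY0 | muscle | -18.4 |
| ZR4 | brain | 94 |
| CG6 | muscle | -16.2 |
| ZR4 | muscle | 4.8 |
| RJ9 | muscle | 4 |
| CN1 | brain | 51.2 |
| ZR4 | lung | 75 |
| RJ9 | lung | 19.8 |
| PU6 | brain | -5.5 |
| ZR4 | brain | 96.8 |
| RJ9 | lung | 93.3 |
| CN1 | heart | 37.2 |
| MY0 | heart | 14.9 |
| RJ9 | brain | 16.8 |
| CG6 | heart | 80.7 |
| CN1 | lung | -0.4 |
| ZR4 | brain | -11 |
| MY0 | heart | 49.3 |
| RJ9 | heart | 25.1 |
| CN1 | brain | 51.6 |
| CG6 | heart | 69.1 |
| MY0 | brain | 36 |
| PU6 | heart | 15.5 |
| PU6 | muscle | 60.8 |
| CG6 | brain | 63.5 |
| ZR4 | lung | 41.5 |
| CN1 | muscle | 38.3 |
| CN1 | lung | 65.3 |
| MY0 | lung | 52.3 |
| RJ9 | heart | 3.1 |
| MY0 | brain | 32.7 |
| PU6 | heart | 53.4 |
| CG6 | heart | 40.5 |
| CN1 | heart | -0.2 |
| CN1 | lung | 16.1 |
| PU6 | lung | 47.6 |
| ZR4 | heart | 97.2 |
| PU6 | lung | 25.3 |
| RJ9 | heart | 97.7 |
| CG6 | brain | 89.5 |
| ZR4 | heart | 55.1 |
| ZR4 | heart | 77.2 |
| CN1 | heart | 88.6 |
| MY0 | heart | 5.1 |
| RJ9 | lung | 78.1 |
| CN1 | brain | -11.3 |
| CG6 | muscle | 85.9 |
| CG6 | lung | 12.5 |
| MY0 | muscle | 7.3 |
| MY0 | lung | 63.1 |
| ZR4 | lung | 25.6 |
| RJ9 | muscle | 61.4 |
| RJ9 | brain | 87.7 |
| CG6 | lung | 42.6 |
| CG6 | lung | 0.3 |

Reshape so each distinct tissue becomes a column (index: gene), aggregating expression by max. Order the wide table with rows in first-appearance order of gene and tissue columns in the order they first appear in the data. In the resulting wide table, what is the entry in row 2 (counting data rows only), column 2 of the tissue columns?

51.1

With rows in first-appearance order of gene, row 2 is gene=PU6. tissue columns in first-appearance order: muscle, brain, heart, lung; column 2 is brain.
Long rows with gene=PU6, tissue=brain: max(51.1, -13.7, -5.5) = 51.1.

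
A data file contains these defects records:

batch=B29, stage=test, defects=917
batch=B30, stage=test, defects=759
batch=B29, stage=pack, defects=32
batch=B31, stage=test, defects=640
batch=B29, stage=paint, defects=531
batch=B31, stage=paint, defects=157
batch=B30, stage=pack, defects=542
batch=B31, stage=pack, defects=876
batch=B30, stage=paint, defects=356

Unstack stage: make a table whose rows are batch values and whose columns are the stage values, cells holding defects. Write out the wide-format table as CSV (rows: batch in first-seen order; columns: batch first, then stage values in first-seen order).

Columns: batch plus the 3 distinct stage values (test, pack, paint).
For example, row B29 column test takes defects=917 from the long row (B29, test).

batch,test,pack,paint
B29,917,32,531
B30,759,542,356
B31,640,876,157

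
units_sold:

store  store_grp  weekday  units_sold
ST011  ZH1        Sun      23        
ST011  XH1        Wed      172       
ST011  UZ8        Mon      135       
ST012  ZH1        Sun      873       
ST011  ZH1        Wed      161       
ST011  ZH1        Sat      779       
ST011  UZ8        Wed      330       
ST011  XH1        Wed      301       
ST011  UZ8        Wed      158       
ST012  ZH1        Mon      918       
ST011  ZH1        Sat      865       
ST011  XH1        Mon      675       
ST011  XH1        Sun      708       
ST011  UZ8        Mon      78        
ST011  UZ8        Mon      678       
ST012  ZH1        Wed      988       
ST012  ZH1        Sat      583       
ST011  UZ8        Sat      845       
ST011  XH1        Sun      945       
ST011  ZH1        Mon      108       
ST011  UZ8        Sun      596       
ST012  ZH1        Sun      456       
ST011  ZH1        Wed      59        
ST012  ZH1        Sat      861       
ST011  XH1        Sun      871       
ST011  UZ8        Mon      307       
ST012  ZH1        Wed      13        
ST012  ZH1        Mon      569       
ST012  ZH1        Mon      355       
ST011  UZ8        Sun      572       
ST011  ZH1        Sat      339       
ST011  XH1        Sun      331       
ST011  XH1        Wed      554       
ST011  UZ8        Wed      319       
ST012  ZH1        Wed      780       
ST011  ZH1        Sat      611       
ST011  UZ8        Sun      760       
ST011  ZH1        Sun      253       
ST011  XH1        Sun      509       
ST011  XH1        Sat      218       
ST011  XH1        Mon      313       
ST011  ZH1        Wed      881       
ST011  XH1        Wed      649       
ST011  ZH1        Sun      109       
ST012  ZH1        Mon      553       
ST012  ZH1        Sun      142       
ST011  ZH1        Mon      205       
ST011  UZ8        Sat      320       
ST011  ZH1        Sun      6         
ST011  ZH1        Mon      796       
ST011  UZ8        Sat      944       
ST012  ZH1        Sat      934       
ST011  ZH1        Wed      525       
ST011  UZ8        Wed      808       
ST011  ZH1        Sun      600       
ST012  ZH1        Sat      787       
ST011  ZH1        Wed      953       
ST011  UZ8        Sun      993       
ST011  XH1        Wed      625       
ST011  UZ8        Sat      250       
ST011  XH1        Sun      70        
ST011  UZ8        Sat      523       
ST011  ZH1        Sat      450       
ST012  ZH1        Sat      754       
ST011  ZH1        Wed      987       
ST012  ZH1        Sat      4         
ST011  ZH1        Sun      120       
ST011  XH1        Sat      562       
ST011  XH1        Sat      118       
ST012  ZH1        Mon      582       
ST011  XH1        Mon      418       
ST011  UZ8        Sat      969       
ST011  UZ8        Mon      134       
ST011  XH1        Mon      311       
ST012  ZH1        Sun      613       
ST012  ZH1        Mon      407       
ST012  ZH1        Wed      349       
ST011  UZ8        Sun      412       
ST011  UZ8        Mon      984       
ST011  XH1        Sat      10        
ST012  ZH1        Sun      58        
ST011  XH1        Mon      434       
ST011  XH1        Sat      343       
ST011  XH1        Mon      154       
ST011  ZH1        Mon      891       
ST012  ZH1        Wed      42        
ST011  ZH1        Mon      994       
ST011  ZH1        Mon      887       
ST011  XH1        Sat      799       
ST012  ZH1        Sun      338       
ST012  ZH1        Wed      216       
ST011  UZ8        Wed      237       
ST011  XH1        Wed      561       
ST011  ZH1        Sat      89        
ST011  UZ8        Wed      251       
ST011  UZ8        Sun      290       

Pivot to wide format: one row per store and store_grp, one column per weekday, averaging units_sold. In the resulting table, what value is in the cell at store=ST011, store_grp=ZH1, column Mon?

Rows with store=ST011, store_grp=ZH1 and weekday=Mon: units_sold values are 108, 205, 796, 891, 994, 887.
(108 + 205 + 796 + 891 + 994 + 887) / 6 = 646.83.

646.83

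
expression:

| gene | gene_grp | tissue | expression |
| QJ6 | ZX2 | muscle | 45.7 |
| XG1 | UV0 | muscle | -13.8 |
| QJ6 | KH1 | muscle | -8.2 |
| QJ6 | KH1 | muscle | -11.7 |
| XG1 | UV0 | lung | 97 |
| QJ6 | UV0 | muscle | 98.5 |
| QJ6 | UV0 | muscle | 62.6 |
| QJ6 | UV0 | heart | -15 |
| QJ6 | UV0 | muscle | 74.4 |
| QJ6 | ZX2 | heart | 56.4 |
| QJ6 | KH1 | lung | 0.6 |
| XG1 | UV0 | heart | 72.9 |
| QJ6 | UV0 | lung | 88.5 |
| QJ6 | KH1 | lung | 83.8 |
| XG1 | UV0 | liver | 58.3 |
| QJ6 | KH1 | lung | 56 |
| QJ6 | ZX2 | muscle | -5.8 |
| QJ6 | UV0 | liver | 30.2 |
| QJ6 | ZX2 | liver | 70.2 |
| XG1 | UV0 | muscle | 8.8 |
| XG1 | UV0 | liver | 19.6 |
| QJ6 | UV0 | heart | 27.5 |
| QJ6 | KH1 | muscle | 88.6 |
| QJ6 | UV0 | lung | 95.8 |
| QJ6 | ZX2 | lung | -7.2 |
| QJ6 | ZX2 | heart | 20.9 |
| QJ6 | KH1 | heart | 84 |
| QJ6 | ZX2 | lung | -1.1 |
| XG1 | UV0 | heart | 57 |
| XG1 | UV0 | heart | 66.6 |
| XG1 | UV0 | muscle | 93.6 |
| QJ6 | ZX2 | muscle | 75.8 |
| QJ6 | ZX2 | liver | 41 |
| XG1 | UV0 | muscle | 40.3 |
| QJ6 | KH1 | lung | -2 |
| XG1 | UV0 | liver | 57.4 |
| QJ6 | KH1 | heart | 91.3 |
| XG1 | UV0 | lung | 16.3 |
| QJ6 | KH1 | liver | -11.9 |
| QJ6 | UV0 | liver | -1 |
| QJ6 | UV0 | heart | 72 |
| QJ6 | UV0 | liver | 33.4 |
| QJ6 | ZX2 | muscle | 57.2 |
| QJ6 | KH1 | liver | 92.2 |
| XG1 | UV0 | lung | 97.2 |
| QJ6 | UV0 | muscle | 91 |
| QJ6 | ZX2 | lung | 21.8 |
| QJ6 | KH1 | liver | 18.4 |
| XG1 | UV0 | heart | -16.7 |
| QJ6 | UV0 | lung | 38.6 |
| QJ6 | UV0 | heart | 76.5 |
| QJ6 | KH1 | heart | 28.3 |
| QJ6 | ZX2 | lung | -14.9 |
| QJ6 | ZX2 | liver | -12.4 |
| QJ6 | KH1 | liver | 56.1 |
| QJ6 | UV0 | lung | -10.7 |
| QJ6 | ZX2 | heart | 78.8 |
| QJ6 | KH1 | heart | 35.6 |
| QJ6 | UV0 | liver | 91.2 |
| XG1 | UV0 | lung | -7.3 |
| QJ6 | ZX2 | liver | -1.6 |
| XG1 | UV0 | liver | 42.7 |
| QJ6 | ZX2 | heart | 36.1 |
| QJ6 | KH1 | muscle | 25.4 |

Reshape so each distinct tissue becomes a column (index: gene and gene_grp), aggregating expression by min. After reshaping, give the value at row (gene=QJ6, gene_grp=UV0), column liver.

Rows with gene=QJ6, gene_grp=UV0 and tissue=liver: expression values are 30.2, -1, 33.4, 91.2.
min(30.2, -1, 33.4, 91.2) = -1.

-1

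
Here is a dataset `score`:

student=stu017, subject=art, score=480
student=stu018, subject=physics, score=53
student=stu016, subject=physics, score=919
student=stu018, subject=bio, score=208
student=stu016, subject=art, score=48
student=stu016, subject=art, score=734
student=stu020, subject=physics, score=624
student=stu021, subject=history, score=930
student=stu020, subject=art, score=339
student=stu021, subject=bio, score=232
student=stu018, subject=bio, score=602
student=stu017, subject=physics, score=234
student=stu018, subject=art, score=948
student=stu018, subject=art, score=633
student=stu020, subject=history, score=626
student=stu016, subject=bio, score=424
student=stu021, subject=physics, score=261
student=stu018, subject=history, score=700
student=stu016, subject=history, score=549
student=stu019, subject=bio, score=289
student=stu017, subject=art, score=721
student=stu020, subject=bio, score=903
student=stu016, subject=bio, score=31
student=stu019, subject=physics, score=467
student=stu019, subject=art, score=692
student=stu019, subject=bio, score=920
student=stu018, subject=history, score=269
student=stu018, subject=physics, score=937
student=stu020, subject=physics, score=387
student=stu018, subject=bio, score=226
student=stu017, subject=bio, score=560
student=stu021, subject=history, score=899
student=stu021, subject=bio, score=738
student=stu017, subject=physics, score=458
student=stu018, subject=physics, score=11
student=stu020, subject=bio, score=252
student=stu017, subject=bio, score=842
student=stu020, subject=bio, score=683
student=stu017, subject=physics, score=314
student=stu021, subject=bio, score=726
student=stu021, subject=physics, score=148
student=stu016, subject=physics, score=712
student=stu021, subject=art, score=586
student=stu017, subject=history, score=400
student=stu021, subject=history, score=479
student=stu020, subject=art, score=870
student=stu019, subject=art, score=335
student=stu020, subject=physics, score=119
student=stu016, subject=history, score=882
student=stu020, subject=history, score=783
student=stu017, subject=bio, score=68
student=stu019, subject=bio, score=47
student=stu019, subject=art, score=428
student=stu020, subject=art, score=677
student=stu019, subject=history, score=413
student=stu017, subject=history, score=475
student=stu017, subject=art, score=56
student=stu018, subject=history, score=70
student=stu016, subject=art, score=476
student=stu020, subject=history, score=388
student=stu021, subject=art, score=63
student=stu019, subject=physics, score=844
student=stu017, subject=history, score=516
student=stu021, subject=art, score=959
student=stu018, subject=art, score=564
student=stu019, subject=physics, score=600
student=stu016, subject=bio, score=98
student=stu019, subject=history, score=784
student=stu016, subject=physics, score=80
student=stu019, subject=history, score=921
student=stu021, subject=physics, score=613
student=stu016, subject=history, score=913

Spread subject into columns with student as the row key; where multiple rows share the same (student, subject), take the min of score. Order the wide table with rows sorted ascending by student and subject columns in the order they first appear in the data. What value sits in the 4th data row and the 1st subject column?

335

With rows sorted ascending by student, row 4 is student=stu019. subject columns in first-appearance order: art, physics, bio, history; column 1 is art.
Long rows with student=stu019, subject=art: min(692, 335, 428) = 335.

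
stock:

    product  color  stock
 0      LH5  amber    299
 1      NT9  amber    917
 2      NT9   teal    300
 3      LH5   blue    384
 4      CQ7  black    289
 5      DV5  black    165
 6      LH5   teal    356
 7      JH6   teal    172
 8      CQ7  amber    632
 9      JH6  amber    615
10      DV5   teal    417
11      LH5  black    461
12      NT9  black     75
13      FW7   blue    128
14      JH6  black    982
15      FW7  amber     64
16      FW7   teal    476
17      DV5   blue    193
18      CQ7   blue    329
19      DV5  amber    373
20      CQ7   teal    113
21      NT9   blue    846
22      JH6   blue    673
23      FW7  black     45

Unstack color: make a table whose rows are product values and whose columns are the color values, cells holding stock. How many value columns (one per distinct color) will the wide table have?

4 distinct color values: teal, black, blue, amber.

4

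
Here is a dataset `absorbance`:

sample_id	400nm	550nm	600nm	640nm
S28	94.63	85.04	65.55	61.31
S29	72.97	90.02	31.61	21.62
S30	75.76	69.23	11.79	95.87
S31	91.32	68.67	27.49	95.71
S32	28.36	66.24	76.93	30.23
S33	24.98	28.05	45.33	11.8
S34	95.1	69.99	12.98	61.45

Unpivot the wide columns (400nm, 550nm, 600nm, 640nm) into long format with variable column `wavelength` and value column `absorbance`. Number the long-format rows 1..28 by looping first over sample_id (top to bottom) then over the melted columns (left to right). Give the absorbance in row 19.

76.93

28 rows total (7 × 4). Row 19: index ⌊(19-1)/4⌋ = 4 into sample_id → S32; (19-1) mod 4 = 2 into the melted columns → 600nm.
So row 19 is (S32, 600nm, 76.93); absorbance = 76.93.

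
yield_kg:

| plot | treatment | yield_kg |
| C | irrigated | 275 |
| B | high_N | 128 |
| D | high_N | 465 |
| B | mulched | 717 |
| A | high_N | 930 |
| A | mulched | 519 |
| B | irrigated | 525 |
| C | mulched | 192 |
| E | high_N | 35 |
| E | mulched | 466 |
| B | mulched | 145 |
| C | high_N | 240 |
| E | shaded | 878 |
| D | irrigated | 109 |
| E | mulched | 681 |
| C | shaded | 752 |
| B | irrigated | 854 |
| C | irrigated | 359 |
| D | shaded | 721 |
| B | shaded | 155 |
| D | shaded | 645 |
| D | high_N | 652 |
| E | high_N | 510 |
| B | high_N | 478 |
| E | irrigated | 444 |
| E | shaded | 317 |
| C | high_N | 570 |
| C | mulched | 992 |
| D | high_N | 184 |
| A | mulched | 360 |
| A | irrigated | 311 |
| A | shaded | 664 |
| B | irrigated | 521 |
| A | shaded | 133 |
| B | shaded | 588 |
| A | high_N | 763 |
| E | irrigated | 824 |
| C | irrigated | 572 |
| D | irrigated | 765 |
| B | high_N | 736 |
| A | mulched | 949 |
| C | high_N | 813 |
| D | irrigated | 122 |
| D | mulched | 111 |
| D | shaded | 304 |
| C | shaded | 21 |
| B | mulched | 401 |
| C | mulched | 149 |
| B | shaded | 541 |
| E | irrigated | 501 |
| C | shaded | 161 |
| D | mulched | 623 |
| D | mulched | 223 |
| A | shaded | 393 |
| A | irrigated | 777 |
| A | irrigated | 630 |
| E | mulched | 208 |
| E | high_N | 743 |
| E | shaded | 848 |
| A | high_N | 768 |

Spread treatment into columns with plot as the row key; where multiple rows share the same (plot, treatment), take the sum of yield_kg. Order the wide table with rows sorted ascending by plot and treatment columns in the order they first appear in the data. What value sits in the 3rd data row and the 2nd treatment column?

1623

With rows sorted ascending by plot, row 3 is plot=C. treatment columns in first-appearance order: irrigated, high_N, mulched, shaded; column 2 is high_N.
Long rows with plot=C, treatment=high_N: 240 + 570 + 813 = 1623.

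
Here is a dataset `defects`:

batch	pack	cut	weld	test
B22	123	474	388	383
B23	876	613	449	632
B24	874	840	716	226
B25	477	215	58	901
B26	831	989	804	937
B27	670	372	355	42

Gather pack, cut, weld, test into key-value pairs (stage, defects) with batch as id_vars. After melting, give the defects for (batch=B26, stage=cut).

989

Unpivoting turns each (batch, wide-column) pair into one long row.
The wide cell at row B26, column cut holds 989, so the long row (B26, cut) has defects=989.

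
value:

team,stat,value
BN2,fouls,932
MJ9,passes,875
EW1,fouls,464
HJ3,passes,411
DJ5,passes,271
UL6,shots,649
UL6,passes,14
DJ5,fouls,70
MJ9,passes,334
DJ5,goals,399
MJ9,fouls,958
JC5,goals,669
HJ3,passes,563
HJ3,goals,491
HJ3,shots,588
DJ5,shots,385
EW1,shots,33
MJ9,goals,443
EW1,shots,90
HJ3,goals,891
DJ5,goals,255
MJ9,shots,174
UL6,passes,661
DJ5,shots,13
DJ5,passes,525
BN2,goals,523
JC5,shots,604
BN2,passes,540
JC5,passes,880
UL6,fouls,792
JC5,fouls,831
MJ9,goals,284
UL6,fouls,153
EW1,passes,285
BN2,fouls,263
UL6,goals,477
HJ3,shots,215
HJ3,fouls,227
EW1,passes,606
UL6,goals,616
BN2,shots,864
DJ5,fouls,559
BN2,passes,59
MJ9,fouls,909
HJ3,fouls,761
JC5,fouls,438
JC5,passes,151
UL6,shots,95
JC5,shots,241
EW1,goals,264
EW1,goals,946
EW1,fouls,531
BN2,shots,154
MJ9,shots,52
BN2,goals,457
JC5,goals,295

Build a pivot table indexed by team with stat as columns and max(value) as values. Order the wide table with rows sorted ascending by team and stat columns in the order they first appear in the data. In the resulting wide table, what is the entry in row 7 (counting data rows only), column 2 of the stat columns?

661

With rows sorted ascending by team, row 7 is team=UL6. stat columns in first-appearance order: fouls, passes, shots, goals; column 2 is passes.
Long rows with team=UL6, stat=passes: max(14, 661) = 661.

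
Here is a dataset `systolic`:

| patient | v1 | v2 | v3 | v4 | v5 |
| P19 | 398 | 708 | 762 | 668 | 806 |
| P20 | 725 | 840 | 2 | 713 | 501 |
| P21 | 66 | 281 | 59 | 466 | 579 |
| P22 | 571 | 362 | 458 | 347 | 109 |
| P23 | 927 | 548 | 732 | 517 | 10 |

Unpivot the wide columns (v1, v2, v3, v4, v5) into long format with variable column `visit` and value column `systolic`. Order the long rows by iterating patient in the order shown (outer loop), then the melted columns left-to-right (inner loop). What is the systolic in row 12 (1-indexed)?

25 rows total (5 × 5). Row 12: index ⌊(12-1)/5⌋ = 2 into patient → P21; (12-1) mod 5 = 1 into the melted columns → v2.
So row 12 is (P21, v2, 281); systolic = 281.

281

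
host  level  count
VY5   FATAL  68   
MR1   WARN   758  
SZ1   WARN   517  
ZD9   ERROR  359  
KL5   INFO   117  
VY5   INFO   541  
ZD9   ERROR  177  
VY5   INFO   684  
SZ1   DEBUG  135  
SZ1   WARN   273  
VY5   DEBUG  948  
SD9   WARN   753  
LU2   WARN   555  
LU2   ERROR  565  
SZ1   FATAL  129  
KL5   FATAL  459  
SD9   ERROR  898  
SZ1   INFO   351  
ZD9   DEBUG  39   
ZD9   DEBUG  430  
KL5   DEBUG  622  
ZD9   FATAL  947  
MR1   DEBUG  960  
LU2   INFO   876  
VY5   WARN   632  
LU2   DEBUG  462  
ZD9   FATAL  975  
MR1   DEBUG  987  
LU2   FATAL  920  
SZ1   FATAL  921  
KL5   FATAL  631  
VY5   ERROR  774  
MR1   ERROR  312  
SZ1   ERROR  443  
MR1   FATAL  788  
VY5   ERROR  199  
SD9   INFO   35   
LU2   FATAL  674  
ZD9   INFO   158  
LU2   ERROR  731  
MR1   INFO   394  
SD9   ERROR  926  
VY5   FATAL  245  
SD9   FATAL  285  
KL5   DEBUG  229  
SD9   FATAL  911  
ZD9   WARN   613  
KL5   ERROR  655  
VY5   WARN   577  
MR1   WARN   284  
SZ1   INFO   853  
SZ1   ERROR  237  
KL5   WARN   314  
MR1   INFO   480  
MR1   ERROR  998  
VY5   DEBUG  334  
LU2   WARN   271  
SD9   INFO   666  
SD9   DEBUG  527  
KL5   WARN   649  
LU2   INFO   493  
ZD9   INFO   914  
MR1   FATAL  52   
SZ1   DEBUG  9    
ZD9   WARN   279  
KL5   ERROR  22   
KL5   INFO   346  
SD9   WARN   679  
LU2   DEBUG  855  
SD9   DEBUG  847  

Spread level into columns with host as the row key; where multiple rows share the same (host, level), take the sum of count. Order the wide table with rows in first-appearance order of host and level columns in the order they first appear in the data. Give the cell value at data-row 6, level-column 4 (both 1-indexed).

With rows in first-appearance order of host, row 6 is host=SD9. level columns in first-appearance order: FATAL, WARN, ERROR, INFO, DEBUG; column 4 is INFO.
Long rows with host=SD9, level=INFO: 35 + 666 = 701.

701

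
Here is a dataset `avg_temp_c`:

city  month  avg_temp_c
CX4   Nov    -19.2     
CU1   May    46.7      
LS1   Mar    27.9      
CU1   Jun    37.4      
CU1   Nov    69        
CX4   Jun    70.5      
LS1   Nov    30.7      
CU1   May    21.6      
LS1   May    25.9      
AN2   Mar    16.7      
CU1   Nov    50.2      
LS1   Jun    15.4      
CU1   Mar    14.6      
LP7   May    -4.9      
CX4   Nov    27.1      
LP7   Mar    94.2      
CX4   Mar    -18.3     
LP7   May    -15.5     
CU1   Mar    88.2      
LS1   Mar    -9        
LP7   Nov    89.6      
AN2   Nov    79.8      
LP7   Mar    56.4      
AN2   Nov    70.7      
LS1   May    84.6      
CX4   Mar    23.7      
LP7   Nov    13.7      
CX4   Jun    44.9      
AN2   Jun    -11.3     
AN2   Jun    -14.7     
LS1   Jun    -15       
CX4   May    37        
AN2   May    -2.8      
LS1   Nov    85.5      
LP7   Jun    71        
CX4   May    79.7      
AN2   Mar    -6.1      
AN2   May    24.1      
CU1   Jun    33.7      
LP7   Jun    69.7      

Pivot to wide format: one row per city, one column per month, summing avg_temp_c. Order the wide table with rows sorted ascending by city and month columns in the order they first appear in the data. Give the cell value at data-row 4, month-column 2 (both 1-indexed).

With rows sorted ascending by city, row 4 is city=LP7. month columns in first-appearance order: Nov, May, Mar, Jun; column 2 is May.
Long rows with city=LP7, month=May: -4.9 + -15.5 = -20.4.

-20.4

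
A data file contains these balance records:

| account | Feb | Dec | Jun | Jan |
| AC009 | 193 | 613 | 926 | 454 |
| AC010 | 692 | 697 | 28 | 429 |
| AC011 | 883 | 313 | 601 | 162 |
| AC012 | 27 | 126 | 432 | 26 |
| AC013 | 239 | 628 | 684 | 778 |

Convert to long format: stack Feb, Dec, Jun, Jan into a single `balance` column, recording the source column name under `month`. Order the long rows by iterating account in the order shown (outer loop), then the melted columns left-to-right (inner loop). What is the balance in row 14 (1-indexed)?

20 rows total (5 × 4). Row 14: index ⌊(14-1)/4⌋ = 3 into account → AC012; (14-1) mod 4 = 1 into the melted columns → Dec.
So row 14 is (AC012, Dec, 126); balance = 126.

126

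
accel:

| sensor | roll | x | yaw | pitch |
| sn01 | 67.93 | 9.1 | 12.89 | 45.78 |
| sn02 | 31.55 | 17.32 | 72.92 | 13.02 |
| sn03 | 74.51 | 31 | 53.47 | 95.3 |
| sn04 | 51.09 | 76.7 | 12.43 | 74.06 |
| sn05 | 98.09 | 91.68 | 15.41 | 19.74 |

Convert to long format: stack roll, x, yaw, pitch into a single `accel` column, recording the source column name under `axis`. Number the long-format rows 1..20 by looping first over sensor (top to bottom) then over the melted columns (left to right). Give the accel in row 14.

76.7

20 rows total (5 × 4). Row 14: index ⌊(14-1)/4⌋ = 3 into sensor → sn04; (14-1) mod 4 = 1 into the melted columns → x.
So row 14 is (sn04, x, 76.7); accel = 76.7.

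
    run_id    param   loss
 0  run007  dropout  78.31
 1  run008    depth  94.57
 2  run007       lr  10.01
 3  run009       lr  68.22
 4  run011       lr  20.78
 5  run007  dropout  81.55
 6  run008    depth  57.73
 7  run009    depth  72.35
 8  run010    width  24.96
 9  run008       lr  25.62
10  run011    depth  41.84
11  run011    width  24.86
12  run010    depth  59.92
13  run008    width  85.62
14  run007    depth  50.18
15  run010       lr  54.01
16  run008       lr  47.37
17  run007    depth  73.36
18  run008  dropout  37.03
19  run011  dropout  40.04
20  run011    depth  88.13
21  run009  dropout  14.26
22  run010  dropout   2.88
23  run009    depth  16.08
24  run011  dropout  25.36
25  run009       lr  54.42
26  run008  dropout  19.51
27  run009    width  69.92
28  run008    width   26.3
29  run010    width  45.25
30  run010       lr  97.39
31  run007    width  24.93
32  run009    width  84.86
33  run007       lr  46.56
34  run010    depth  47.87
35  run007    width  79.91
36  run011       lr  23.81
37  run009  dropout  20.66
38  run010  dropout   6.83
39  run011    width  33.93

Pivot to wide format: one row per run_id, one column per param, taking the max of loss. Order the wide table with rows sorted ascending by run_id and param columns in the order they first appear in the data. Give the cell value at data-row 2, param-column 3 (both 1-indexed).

With rows sorted ascending by run_id, row 2 is run_id=run008. param columns in first-appearance order: dropout, depth, lr, width; column 3 is lr.
Long rows with run_id=run008, param=lr: max(25.62, 47.37) = 47.37.

47.37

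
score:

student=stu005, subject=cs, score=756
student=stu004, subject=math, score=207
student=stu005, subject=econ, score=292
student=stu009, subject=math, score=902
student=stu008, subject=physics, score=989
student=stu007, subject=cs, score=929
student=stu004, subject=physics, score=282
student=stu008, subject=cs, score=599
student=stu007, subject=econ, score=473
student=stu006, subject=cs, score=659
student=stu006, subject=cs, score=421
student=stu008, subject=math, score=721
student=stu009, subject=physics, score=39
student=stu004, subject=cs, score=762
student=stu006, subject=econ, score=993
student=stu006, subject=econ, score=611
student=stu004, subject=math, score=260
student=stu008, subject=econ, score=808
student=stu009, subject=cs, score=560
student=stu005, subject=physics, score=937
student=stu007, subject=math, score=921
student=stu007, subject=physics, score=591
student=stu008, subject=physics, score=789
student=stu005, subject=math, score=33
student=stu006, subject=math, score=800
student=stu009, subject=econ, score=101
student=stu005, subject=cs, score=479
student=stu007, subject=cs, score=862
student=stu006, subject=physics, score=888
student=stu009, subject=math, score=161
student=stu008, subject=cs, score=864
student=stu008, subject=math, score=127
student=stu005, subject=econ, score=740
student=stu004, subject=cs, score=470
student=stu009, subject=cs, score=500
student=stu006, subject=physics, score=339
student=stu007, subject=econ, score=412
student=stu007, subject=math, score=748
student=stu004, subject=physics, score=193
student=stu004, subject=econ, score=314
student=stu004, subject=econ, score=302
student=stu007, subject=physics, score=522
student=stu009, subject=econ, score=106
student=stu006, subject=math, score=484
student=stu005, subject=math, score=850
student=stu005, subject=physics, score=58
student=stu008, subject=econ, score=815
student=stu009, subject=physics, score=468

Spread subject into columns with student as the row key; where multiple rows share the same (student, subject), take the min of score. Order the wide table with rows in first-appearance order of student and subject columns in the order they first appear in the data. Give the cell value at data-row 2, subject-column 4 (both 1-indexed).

With rows in first-appearance order of student, row 2 is student=stu004. subject columns in first-appearance order: cs, math, econ, physics; column 4 is physics.
Long rows with student=stu004, subject=physics: min(282, 193) = 193.

193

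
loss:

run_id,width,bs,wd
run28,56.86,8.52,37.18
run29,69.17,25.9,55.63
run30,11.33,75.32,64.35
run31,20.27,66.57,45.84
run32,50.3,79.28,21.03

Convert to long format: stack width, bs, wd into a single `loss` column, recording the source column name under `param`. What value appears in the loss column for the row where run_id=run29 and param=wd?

Unpivoting turns each (run_id, wide-column) pair into one long row.
The wide cell at row run29, column wd holds 55.63, so the long row (run29, wd) has loss=55.63.

55.63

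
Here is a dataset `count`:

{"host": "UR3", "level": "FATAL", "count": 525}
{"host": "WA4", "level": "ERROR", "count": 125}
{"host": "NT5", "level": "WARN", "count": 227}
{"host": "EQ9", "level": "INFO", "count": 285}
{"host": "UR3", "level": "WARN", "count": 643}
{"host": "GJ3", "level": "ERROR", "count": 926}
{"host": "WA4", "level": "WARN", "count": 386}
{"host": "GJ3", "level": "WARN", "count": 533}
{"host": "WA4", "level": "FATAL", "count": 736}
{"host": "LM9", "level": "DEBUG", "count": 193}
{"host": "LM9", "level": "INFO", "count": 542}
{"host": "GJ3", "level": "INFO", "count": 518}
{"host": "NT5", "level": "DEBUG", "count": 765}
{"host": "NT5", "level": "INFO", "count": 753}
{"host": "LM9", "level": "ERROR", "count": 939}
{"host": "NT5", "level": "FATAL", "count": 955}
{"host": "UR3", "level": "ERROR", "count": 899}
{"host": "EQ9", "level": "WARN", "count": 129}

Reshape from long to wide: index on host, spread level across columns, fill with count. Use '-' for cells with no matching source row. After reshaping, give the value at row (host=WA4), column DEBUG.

No long-format row has host=WA4 and level=DEBUG, so the cell is -.

-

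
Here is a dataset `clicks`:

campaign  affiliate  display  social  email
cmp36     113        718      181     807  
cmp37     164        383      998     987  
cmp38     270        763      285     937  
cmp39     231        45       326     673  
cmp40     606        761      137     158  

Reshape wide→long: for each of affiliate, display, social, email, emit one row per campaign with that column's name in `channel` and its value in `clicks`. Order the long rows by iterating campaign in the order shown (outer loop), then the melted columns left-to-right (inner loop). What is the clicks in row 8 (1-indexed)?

20 rows total (5 × 4). Row 8: index ⌊(8-1)/4⌋ = 1 into campaign → cmp37; (8-1) mod 4 = 3 into the melted columns → email.
So row 8 is (cmp37, email, 987); clicks = 987.

987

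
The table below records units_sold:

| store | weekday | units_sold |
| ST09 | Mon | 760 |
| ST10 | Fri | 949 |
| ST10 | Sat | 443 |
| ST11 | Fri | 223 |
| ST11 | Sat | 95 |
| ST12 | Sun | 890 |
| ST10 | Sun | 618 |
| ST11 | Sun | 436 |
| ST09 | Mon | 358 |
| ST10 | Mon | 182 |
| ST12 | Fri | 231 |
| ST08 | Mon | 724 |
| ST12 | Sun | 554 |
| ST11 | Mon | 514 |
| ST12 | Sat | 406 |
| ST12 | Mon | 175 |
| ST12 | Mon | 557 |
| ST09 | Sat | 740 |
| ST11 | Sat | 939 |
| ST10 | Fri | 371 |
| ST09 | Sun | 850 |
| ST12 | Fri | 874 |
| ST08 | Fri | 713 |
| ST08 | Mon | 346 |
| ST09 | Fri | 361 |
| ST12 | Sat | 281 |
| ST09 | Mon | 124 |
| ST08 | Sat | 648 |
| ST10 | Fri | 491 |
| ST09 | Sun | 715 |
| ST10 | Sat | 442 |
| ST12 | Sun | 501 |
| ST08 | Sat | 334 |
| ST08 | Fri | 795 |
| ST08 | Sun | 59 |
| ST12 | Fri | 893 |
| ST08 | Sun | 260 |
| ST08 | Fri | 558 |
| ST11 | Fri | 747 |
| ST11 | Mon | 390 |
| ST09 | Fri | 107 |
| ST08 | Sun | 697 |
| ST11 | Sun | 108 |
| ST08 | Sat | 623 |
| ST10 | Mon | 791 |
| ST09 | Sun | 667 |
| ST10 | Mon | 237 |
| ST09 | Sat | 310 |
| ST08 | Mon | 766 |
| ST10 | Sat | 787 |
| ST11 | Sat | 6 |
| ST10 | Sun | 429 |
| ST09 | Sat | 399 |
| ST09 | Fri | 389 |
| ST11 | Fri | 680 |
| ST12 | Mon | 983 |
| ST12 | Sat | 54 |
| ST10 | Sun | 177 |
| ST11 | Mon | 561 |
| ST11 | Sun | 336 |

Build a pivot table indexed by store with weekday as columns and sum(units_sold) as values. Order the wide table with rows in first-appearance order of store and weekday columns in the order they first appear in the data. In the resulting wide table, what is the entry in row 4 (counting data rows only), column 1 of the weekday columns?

With rows in first-appearance order of store, row 4 is store=ST12. weekday columns in first-appearance order: Mon, Fri, Sat, Sun; column 1 is Mon.
Long rows with store=ST12, weekday=Mon: 175 + 557 + 983 = 1715.

1715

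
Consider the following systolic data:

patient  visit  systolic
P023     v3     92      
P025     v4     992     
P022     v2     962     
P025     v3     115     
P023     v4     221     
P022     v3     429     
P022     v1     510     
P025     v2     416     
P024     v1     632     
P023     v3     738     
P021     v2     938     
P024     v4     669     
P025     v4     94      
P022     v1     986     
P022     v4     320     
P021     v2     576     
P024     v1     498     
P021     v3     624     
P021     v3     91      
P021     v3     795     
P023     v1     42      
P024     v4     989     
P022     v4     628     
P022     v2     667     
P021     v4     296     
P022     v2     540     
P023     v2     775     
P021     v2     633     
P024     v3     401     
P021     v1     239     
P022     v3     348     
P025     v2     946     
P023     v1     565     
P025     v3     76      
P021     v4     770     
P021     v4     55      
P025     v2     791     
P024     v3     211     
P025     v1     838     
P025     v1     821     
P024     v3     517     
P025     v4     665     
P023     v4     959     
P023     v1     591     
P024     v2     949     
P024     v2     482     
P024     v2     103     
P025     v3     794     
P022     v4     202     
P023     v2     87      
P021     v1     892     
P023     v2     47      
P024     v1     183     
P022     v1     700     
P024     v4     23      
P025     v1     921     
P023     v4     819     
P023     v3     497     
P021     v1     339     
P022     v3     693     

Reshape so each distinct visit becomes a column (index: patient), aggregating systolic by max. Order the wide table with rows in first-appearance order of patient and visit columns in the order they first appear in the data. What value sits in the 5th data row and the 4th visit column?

892

With rows in first-appearance order of patient, row 5 is patient=P021. visit columns in first-appearance order: v3, v4, v2, v1; column 4 is v1.
Long rows with patient=P021, visit=v1: max(239, 892, 339) = 892.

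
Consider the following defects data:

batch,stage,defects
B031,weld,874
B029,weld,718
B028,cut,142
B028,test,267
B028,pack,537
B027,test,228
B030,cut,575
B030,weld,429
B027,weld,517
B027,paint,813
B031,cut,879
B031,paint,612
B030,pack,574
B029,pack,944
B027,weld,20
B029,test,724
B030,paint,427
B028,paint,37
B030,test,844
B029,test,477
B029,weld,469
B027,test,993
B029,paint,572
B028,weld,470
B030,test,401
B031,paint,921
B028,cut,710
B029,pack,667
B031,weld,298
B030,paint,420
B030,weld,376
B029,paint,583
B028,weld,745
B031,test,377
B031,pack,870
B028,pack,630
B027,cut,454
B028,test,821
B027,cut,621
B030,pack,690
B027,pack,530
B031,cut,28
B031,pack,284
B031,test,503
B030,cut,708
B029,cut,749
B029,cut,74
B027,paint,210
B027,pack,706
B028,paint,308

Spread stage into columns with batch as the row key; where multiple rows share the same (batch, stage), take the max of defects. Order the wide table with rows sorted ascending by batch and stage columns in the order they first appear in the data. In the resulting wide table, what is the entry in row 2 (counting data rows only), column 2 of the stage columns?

710

With rows sorted ascending by batch, row 2 is batch=B028. stage columns in first-appearance order: weld, cut, test, pack, paint; column 2 is cut.
Long rows with batch=B028, stage=cut: max(142, 710) = 710.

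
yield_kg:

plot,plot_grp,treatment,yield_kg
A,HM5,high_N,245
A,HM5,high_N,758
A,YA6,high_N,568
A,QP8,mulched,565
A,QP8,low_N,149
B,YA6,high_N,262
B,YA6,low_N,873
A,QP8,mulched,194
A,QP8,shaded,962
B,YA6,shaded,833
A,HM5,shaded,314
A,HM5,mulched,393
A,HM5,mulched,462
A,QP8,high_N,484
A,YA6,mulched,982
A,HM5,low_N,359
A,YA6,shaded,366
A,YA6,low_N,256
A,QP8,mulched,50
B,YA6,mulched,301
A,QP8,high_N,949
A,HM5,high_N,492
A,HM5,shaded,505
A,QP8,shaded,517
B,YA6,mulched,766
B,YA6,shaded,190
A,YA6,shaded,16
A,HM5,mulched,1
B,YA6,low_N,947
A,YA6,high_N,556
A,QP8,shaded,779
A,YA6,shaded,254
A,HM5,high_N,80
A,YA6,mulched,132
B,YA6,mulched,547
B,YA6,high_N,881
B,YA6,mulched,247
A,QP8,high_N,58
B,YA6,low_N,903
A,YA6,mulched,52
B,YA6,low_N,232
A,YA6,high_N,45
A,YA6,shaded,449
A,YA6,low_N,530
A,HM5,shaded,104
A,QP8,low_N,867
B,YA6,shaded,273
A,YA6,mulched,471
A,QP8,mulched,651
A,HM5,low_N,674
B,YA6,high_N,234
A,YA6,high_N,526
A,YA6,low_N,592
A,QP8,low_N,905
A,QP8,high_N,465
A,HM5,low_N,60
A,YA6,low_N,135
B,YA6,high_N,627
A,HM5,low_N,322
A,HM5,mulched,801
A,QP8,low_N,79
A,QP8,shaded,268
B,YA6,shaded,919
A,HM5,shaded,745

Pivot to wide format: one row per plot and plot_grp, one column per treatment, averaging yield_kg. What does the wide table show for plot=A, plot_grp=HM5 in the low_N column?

Rows with plot=A, plot_grp=HM5 and treatment=low_N: yield_kg values are 359, 674, 60, 322.
(359 + 674 + 60 + 322) / 4 = 353.75.

353.75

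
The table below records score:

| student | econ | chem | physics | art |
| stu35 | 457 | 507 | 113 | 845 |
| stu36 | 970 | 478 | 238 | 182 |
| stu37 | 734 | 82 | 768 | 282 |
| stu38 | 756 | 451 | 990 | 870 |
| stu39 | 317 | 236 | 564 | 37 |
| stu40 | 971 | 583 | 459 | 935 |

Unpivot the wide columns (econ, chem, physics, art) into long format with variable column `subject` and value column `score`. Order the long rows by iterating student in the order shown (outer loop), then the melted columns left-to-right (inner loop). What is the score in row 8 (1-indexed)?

182

24 rows total (6 × 4). Row 8: index ⌊(8-1)/4⌋ = 1 into student → stu36; (8-1) mod 4 = 3 into the melted columns → art.
So row 8 is (stu36, art, 182); score = 182.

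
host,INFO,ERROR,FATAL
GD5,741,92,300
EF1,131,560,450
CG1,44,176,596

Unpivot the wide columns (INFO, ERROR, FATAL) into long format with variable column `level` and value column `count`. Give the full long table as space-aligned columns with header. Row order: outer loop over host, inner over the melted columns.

host  level  count
GD5   INFO   741  
GD5   ERROR  92   
GD5   FATAL  300  
EF1   INFO   131  
EF1   ERROR  560  
EF1   FATAL  450  
CG1   INFO   44   
CG1   ERROR  176  
CG1   FATAL  596  

Each (host, column) pair becomes one row: 3 × 3 = 9 rows.
For example, (GD5, INFO) → count=741.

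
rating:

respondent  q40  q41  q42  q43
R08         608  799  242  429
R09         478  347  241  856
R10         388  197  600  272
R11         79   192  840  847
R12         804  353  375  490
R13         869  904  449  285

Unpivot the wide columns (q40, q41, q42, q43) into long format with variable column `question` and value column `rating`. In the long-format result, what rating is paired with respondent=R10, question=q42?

Unpivoting turns each (respondent, wide-column) pair into one long row.
The wide cell at row R10, column q42 holds 600, so the long row (R10, q42) has rating=600.

600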